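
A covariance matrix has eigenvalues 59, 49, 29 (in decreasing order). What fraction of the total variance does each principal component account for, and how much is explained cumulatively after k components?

Step 1 — total variance = trace(Sigma) = Σ λ_i = 59 + 49 + 29 = 137.

Step 2 — fraction explained by component i = λ_i / Σ λ:
  PC1: 59/137 = 0.4307
  PC2: 49/137 = 0.3577
  PC3: 29/137 = 0.2117

Step 3 — cumulative fraction after k components = (λ_1 + ... + λ_k) / Σ λ:
  k = 1: 59/137 = 0.4307
  k = 2: (59 + 49)/137 = 108/137 = 0.7883
  k = 3: (59 + 49 + 29)/137 = 137/137 = 1

Summary (fraction, with percent):

explained: PC1 0.4307 (43.07%), PC2 0.3577 (35.77%), PC3 0.2117 (21.17%);  cumulative: 0.4307, 0.7883, 1


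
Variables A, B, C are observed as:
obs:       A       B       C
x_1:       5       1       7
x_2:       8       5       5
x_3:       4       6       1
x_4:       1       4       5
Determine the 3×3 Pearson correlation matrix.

Step 1 — column means:
  mean(A) = (5 + 8 + 4 + 1) / 4 = 18/4 = 4.5
  mean(B) = (1 + 5 + 6 + 4) / 4 = 16/4 = 4
  mean(C) = (7 + 5 + 1 + 5) / 4 = 18/4 = 4.5

Step 2 — sample variances and covariances s[i,j] = (1/(n-1)) · Σ_k (x_{k,i} - mean_i) · (x_{k,j} - mean_j), with n-1 = 3:
  s[A,A] = ((0.5)·(0.5) + (3.5)·(3.5) + (-0.5)·(-0.5) + (-3.5)·(-3.5)) / 3 = 25/3 = 8.3333
  s[A,B] = ((0.5)·(-3) + (3.5)·(1) + (-0.5)·(2) + (-3.5)·(0)) / 3 = 1/3 = 0.3333
  s[A,C] = ((0.5)·(2.5) + (3.5)·(0.5) + (-0.5)·(-3.5) + (-3.5)·(0.5)) / 3 = 3/3 = 1
  s[B,B] = ((-3)·(-3) + (1)·(1) + (2)·(2) + (0)·(0)) / 3 = 14/3 = 4.6667
  s[B,C] = ((-3)·(2.5) + (1)·(0.5) + (2)·(-3.5) + (0)·(0.5)) / 3 = -14/3 = -4.6667
  s[C,C] = ((2.5)·(2.5) + (0.5)·(0.5) + (-3.5)·(-3.5) + (0.5)·(0.5)) / 3 = 19/3 = 6.3333
  Sample standard deviations s_i = √(s[i,i]):
  s(A) = √(8.3333) = 2.8868
  s(B) = √(4.6667) = 2.1602
  s(C) = √(6.3333) = 2.5166

Step 3 — r_{ij} = s_{ij} / (s_i · s_j):
  r[A,A] = 1 (diagonal).
  r[A,B] = 0.3333 / (2.8868 · 2.1602) = 0.3333 / 6.2361 = 0.0535
  r[A,C] = 1 / (2.8868 · 2.5166) = 1 / 7.2648 = 0.1376
  r[B,B] = 1 (diagonal).
  r[B,C] = -4.6667 / (2.1602 · 2.5166) = -4.6667 / 5.4365 = -0.8584
  r[C,C] = 1 (diagonal).

R is symmetric with unit diagonal. Assembling:

R = [[1, 0.0535, 0.1376],
 [0.0535, 1, -0.8584],
 [0.1376, -0.8584, 1]]


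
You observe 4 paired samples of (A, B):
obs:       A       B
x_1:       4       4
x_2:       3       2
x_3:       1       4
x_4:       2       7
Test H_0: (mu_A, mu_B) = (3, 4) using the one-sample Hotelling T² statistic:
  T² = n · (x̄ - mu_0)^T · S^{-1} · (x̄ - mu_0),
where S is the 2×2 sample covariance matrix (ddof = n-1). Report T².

Step 1 — sample mean vector:
  mean(A) = (4 + 3 + 1 + 2) / 4 = 10/4 = 2.5
  mean(B) = (4 + 2 + 4 + 7) / 4 = 17/4 = 4.25
  x̄ = (2.5, 4.25),  deviation x̄ - mu_0 = (2.5, 4.25) - (3, 4) = (-0.5, 0.25).

Step 2 — sample covariance matrix, S[i,j] = (1/(n-1)) · Σ_k (x_{k,i} - mean_i) · (x_{k,j} - mean_j), divisor n-1 = 3:
  S[A,A] = ((1.5)·(1.5) + (0.5)·(0.5) + (-1.5)·(-1.5) + (-0.5)·(-0.5)) / 3 = 5/3 = 1.6667
  S[A,B] = ((1.5)·(-0.25) + (0.5)·(-2.25) + (-1.5)·(-0.25) + (-0.5)·(2.75)) / 3 = -2.5/3 = -0.8333
  S[B,B] = ((-0.25)·(-0.25) + (-2.25)·(-2.25) + (-0.25)·(-0.25) + (2.75)·(2.75)) / 3 = 12.75/3 = 4.25
  S = [[1.6667, -0.8333],
 [-0.8333, 4.25]].

Step 3 — invert S. det(S) = 1.6667·4.25 - (-0.8333)² = 6.3889.
  S^{-1} = (1/det) · [[d, -b], [-b, a]] = [[0.6652, 0.1304],
 [0.1304, 0.2609]].

Step 4 — quadratic form (x̄ - mu_0)^T · S^{-1} · (x̄ - mu_0):
  S^{-1} · (x̄ - mu_0) = (-0.3, 0),
  (x̄ - mu_0)^T · [...] = (-0.5)·(-0.3) + (0.25)·(0) = 0.15.

Step 5 — scale by n: T² = 4 · 0.15 = 0.6.

T² ≈ 0.6


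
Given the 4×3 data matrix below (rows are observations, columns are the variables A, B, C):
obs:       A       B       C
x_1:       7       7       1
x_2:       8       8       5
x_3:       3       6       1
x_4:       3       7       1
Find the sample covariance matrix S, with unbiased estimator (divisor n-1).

Step 1 — column means:
  mean(A) = (7 + 8 + 3 + 3) / 4 = 21/4 = 5.25
  mean(B) = (7 + 8 + 6 + 7) / 4 = 28/4 = 7
  mean(C) = (1 + 5 + 1 + 1) / 4 = 8/4 = 2

Step 2 — sample covariance S[i,j] = (1/(n-1)) · Σ_k (x_{k,i} - mean_i) · (x_{k,j} - mean_j), with n-1 = 3.
  S[A,A] = ((1.75)·(1.75) + (2.75)·(2.75) + (-2.25)·(-2.25) + (-2.25)·(-2.25)) / 3 = 20.75/3 = 6.9167
  S[A,B] = ((1.75)·(0) + (2.75)·(1) + (-2.25)·(-1) + (-2.25)·(0)) / 3 = 5/3 = 1.6667
  S[A,C] = ((1.75)·(-1) + (2.75)·(3) + (-2.25)·(-1) + (-2.25)·(-1)) / 3 = 11/3 = 3.6667
  S[B,B] = ((0)·(0) + (1)·(1) + (-1)·(-1) + (0)·(0)) / 3 = 2/3 = 0.6667
  S[B,C] = ((0)·(-1) + (1)·(3) + (-1)·(-1) + (0)·(-1)) / 3 = 4/3 = 1.3333
  S[C,C] = ((-1)·(-1) + (3)·(3) + (-1)·(-1) + (-1)·(-1)) / 3 = 12/3 = 4

S is symmetric (S[j,i] = S[i,j]). Assembling:

S = [[6.9167, 1.6667, 3.6667],
 [1.6667, 0.6667, 1.3333],
 [3.6667, 1.3333, 4]]


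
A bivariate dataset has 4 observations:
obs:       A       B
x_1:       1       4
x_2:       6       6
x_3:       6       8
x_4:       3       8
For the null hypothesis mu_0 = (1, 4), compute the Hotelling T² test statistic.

Step 1 — sample mean vector:
  mean(A) = (1 + 6 + 6 + 3) / 4 = 16/4 = 4
  mean(B) = (4 + 6 + 8 + 8) / 4 = 26/4 = 6.5
  x̄ = (4, 6.5),  deviation x̄ - mu_0 = (4, 6.5) - (1, 4) = (3, 2.5).

Step 2 — sample covariance matrix, S[i,j] = (1/(n-1)) · Σ_k (x_{k,i} - mean_i) · (x_{k,j} - mean_j), divisor n-1 = 3:
  S[A,A] = ((-3)·(-3) + (2)·(2) + (2)·(2) + (-1)·(-1)) / 3 = 18/3 = 6
  S[A,B] = ((-3)·(-2.5) + (2)·(-0.5) + (2)·(1.5) + (-1)·(1.5)) / 3 = 8/3 = 2.6667
  S[B,B] = ((-2.5)·(-2.5) + (-0.5)·(-0.5) + (1.5)·(1.5) + (1.5)·(1.5)) / 3 = 11/3 = 3.6667
  S = [[6, 2.6667],
 [2.6667, 3.6667]].

Step 3 — invert S. det(S) = 6·3.6667 - (2.6667)² = 14.8889.
  S^{-1} = (1/det) · [[d, -b], [-b, a]] = [[0.2463, -0.1791],
 [-0.1791, 0.403]].

Step 4 — quadratic form (x̄ - mu_0)^T · S^{-1} · (x̄ - mu_0):
  S^{-1} · (x̄ - mu_0) = (0.291, 0.4701),
  (x̄ - mu_0)^T · [...] = (3)·(0.291) + (2.5)·(0.4701) = 2.0485.

Step 5 — scale by n: T² = 4 · 2.0485 = 8.194.

T² ≈ 8.194


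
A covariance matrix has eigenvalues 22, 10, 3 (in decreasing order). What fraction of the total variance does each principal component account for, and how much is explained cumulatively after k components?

Step 1 — total variance = trace(Sigma) = Σ λ_i = 22 + 10 + 3 = 35.

Step 2 — fraction explained by component i = λ_i / Σ λ:
  PC1: 22/35 = 0.6286
  PC2: 10/35 = 0.2857
  PC3: 3/35 = 0.0857

Step 3 — cumulative fraction after k components = (λ_1 + ... + λ_k) / Σ λ:
  k = 1: 22/35 = 0.6286
  k = 2: (22 + 10)/35 = 32/35 = 0.9143
  k = 3: (22 + 10 + 3)/35 = 35/35 = 1

Summary (fraction, with percent):

explained: PC1 0.6286 (62.86%), PC2 0.2857 (28.57%), PC3 0.0857 (8.57%);  cumulative: 0.6286, 0.9143, 1


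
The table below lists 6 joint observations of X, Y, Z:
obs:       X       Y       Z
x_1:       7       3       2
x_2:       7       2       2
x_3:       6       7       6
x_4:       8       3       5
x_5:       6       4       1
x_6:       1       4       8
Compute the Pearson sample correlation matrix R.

Step 1 — column means:
  mean(X) = (7 + 7 + 6 + 8 + 6 + 1) / 6 = 35/6 = 5.8333
  mean(Y) = (3 + 2 + 7 + 3 + 4 + 4) / 6 = 23/6 = 3.8333
  mean(Z) = (2 + 2 + 6 + 5 + 1 + 8) / 6 = 24/6 = 4

Step 2 — sample variances and covariances s[i,j] = (1/(n-1)) · Σ_k (x_{k,i} - mean_i) · (x_{k,j} - mean_j), with n-1 = 5:
  s[X,X] = ((1.1667)·(1.1667) + (1.1667)·(1.1667) + (0.1667)·(0.1667) + (2.1667)·(2.1667) + (0.1667)·(0.1667) + (-4.8333)·(-4.8333)) / 5 = 30.8333/5 = 6.1667
  s[X,Y] = ((1.1667)·(-0.8333) + (1.1667)·(-1.8333) + (0.1667)·(3.1667) + (2.1667)·(-0.8333) + (0.1667)·(0.1667) + (-4.8333)·(0.1667)) / 5 = -5.1667/5 = -1.0333
  s[X,Z] = ((1.1667)·(-2) + (1.1667)·(-2) + (0.1667)·(2) + (2.1667)·(1) + (0.1667)·(-3) + (-4.8333)·(4)) / 5 = -22/5 = -4.4
  s[Y,Y] = ((-0.8333)·(-0.8333) + (-1.8333)·(-1.8333) + (3.1667)·(3.1667) + (-0.8333)·(-0.8333) + (0.1667)·(0.1667) + (0.1667)·(0.1667)) / 5 = 14.8333/5 = 2.9667
  s[Y,Z] = ((-0.8333)·(-2) + (-1.8333)·(-2) + (3.1667)·(2) + (-0.8333)·(1) + (0.1667)·(-3) + (0.1667)·(4)) / 5 = 11/5 = 2.2
  s[Z,Z] = ((-2)·(-2) + (-2)·(-2) + (2)·(2) + (1)·(1) + (-3)·(-3) + (4)·(4)) / 5 = 38/5 = 7.6
  Sample standard deviations s_i = √(s[i,i]):
  s(X) = √(6.1667) = 2.4833
  s(Y) = √(2.9667) = 1.7224
  s(Z) = √(7.6) = 2.7568

Step 3 — r_{ij} = s_{ij} / (s_i · s_j):
  r[X,X] = 1 (diagonal).
  r[X,Y] = -1.0333 / (2.4833 · 1.7224) = -1.0333 / 4.2772 = -0.2416
  r[X,Z] = -4.4 / (2.4833 · 2.7568) = -4.4 / 6.8459 = -0.6427
  r[Y,Y] = 1 (diagonal).
  r[Y,Z] = 2.2 / (1.7224 · 2.7568) = 2.2 / 4.7483 = 0.4633
  r[Z,Z] = 1 (diagonal).

R is symmetric with unit diagonal. Assembling:

R = [[1, -0.2416, -0.6427],
 [-0.2416, 1, 0.4633],
 [-0.6427, 0.4633, 1]]


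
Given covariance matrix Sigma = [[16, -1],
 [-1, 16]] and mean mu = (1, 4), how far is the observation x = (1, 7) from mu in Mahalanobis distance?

Step 1 — centre the observation: (x - mu) = (0, 3).

Step 2 — invert Sigma. det(Sigma) = 16·16 - (-1)² = 255.
  Sigma^{-1} = (1/det) · [[d, -b], [-b, a]] = [[0.0627, 0.0039],
 [0.0039, 0.0627]].

Step 3 — form the quadratic (x - mu)^T · Sigma^{-1} · (x - mu):
  Sigma^{-1} · (x - mu) = (0.0118, 0.1882).
  (x - mu)^T · [Sigma^{-1} · (x - mu)] = (0)·(0.0118) + (3)·(0.1882) = 0.5647.

Step 4 — take square root: d = √(0.5647) ≈ 0.7515.

d(x, mu) = √(0.5647) ≈ 0.7515


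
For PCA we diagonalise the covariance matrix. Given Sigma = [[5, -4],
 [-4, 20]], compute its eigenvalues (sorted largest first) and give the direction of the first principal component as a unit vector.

Step 1 — characteristic polynomial of 2×2 Sigma:
  det(Sigma - λI) = λ² - trace · λ + det = 0.
  trace = 5 + 20 = 25, det = 5·20 - (-4)² = 84.
Step 2 — discriminant:
  Δ = trace² - 4·det = 625 - 336 = 289.
Step 3 — eigenvalues:
  λ = (trace ± √Δ)/2 = (25 ± 17)/2,
  λ_1 = 21,  λ_2 = 4.

Step 4 — unit eigenvector for λ_1: solve (Sigma - λ_1 I)v = 0. First row:
  (5 - 21)·v_x + (-4)·v_y = 0, i.e. (-16)·v_x + (-4)·v_y = 0,
  so v ∝ (b, λ_1 - a) = (-4, 16); multiply by -1 so the first entry is positive: u = (4, -16).
  ||u|| = √((4)² + (-16)²) = √(272) ≈ 16.4924,
  v_1 = u/||u|| ≈ (0.2425, -0.9701) (||v_1|| = 1).

λ_1 = 21,  λ_2 = 4;  v_1 ≈ (0.2425, -0.9701)


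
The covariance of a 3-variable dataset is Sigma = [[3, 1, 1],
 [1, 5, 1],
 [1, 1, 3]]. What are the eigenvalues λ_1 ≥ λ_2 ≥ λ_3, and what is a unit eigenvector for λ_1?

Step 1 — characteristic polynomial p(λ) = det(λI - Sigma) = λ³ - tr·λ² + c_1·λ - det, where tr = trace, c_1 = sum of the principal 2×2 minors, det = det(Sigma):
  tr = 3 + 5 + 3 = 11,
  c_1 = (3·5 - (1)²) + (3·3 - (1)²) + (5·3 - (1)²) = 14 + 8 + 14 = 36,
  det = 3·(5·3 - (1)²) - (1)·((1)·3 - (1)·(1)) + (1)·((1)·(1) - 5·(1)) = 3·(14) - (1)·(2) + (1)·(-4) = 36.
  So p(λ) = λ³ - 11λ² + 36λ - 36.
Step 2 — look for an integer root (rational root theorem: any rational root is an integer divisor of 36). Testing λ = 2:
  p(2) = 8 - 44 + 72 - 36 = 0  ✓
  Dividing out (λ - 2): p(λ) = (λ - 2)(λ² - 9λ + 18).
Step 3 — remaining eigenvalues from the quadratic λ² - 9λ + 18 = 0:
  Δ = 9² - 4·18 = 81 - 72 = 9,  λ = (9 ± √9)/2 = (9 ± 3)/2 = 6 or 3.
  Sorted: λ_1 = 6,  λ_2 = 3,  λ_3 = 2  (check: sum = 11 = tr ✓).

Step 4 — unit eigenvector for λ_1 = 6: v spans the null space of (Sigma - λ_1 I), whose rows are
  r_1 = (-3, 1, 1),  r_2 = (1, -1, 1),  r_3 = (1, 1, -3).
  v is orthogonal to every row, so take v ∝ r_1 × r_2 = ((1)·(1) - (1)·(-1), (1)·(1) - (-3)·(1), (-3)·(-1) - (1)·(1)) = (2, 4, 2).
  Rescale (divide by 2): u = (1, 2, 1).
  ||u|| = √((1)² + (2)² + (1)²) = √(6) ≈ 2.4495,  v_1 = u/||u|| ≈ (0.4082, 0.8165, 0.4082) (||v_1|| = 1).

λ_1 = 6,  λ_2 = 3,  λ_3 = 2;  v_1 ≈ (0.4082, 0.8165, 0.4082)


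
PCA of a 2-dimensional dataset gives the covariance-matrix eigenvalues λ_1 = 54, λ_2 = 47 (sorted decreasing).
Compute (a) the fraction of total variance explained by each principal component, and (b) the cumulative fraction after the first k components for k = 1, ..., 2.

Step 1 — total variance = trace(Sigma) = Σ λ_i = 54 + 47 = 101.

Step 2 — fraction explained by component i = λ_i / Σ λ:
  PC1: 54/101 = 0.5347
  PC2: 47/101 = 0.4653

Step 3 — cumulative fraction after k components = (λ_1 + ... + λ_k) / Σ λ:
  k = 1: 54/101 = 0.5347
  k = 2: (54 + 47)/101 = 101/101 = 1

Summary (fraction, with percent):

explained: PC1 0.5347 (53.47%), PC2 0.4653 (46.53%);  cumulative: 0.5347, 1


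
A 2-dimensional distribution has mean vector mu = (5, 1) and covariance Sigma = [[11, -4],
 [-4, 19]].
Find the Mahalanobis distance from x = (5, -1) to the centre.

Step 1 — centre the observation: (x - mu) = (0, -2).

Step 2 — invert Sigma. det(Sigma) = 11·19 - (-4)² = 193.
  Sigma^{-1} = (1/det) · [[d, -b], [-b, a]] = [[0.0984, 0.0207],
 [0.0207, 0.057]].

Step 3 — form the quadratic (x - mu)^T · Sigma^{-1} · (x - mu):
  Sigma^{-1} · (x - mu) = (-0.0415, -0.114).
  (x - mu)^T · [Sigma^{-1} · (x - mu)] = (0)·(-0.0415) + (-2)·(-0.114) = 0.228.

Step 4 — take square root: d = √(0.228) ≈ 0.4775.

d(x, mu) = √(0.228) ≈ 0.4775


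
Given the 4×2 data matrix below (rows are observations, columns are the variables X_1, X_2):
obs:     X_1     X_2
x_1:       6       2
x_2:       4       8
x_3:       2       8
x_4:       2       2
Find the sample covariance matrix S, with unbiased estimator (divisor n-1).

Step 1 — column means:
  mean(X_1) = (6 + 4 + 2 + 2) / 4 = 14/4 = 3.5
  mean(X_2) = (2 + 8 + 8 + 2) / 4 = 20/4 = 5

Step 2 — sample covariance S[i,j] = (1/(n-1)) · Σ_k (x_{k,i} - mean_i) · (x_{k,j} - mean_j), with n-1 = 3.
  S[X_1,X_1] = ((2.5)·(2.5) + (0.5)·(0.5) + (-1.5)·(-1.5) + (-1.5)·(-1.5)) / 3 = 11/3 = 3.6667
  S[X_1,X_2] = ((2.5)·(-3) + (0.5)·(3) + (-1.5)·(3) + (-1.5)·(-3)) / 3 = -6/3 = -2
  S[X_2,X_2] = ((-3)·(-3) + (3)·(3) + (3)·(3) + (-3)·(-3)) / 3 = 36/3 = 12

S is symmetric (S[j,i] = S[i,j]). Assembling:

S = [[3.6667, -2],
 [-2, 12]]


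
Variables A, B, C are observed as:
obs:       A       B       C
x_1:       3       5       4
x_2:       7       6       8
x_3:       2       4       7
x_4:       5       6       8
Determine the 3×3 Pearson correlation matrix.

Step 1 — column means:
  mean(A) = (3 + 7 + 2 + 5) / 4 = 17/4 = 4.25
  mean(B) = (5 + 6 + 4 + 6) / 4 = 21/4 = 5.25
  mean(C) = (4 + 8 + 7 + 8) / 4 = 27/4 = 6.75

Step 2 — sample variances and covariances s[i,j] = (1/(n-1)) · Σ_k (x_{k,i} - mean_i) · (x_{k,j} - mean_j), with n-1 = 3:
  s[A,A] = ((-1.25)·(-1.25) + (2.75)·(2.75) + (-2.25)·(-2.25) + (0.75)·(0.75)) / 3 = 14.75/3 = 4.9167
  s[A,B] = ((-1.25)·(-0.25) + (2.75)·(0.75) + (-2.25)·(-1.25) + (0.75)·(0.75)) / 3 = 5.75/3 = 1.9167
  s[A,C] = ((-1.25)·(-2.75) + (2.75)·(1.25) + (-2.25)·(0.25) + (0.75)·(1.25)) / 3 = 7.25/3 = 2.4167
  s[B,B] = ((-0.25)·(-0.25) + (0.75)·(0.75) + (-1.25)·(-1.25) + (0.75)·(0.75)) / 3 = 2.75/3 = 0.9167
  s[B,C] = ((-0.25)·(-2.75) + (0.75)·(1.25) + (-1.25)·(0.25) + (0.75)·(1.25)) / 3 = 2.25/3 = 0.75
  s[C,C] = ((-2.75)·(-2.75) + (1.25)·(1.25) + (0.25)·(0.25) + (1.25)·(1.25)) / 3 = 10.75/3 = 3.5833
  Sample standard deviations s_i = √(s[i,i]):
  s(A) = √(4.9167) = 2.2174
  s(B) = √(0.9167) = 0.9574
  s(C) = √(3.5833) = 1.893

Step 3 — r_{ij} = s_{ij} / (s_i · s_j):
  r[A,A] = 1 (diagonal).
  r[A,B] = 1.9167 / (2.2174 · 0.9574) = 1.9167 / 2.123 = 0.9028
  r[A,C] = 2.4167 / (2.2174 · 1.893) = 2.4167 / 4.1974 = 0.5758
  r[B,B] = 1 (diagonal).
  r[B,C] = 0.75 / (0.9574 · 1.893) = 0.75 / 1.8124 = 0.4138
  r[C,C] = 1 (diagonal).

R is symmetric with unit diagonal. Assembling:

R = [[1, 0.9028, 0.5758],
 [0.9028, 1, 0.4138],
 [0.5758, 0.4138, 1]]


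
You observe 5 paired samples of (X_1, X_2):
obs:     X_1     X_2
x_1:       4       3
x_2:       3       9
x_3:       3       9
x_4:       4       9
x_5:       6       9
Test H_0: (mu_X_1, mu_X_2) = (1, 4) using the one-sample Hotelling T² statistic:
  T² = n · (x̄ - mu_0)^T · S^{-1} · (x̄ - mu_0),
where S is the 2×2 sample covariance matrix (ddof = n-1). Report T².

Step 1 — sample mean vector:
  mean(X_1) = (4 + 3 + 3 + 4 + 6) / 5 = 20/5 = 4
  mean(X_2) = (3 + 9 + 9 + 9 + 9) / 5 = 39/5 = 7.8
  x̄ = (4, 7.8),  deviation x̄ - mu_0 = (4, 7.8) - (1, 4) = (3, 3.8).

Step 2 — sample covariance matrix, S[i,j] = (1/(n-1)) · Σ_k (x_{k,i} - mean_i) · (x_{k,j} - mean_j), divisor n-1 = 4:
  S[X_1,X_1] = ((0)·(0) + (-1)·(-1) + (-1)·(-1) + (0)·(0) + (2)·(2)) / 4 = 6/4 = 1.5
  S[X_1,X_2] = ((0)·(-4.8) + (-1)·(1.2) + (-1)·(1.2) + (0)·(1.2) + (2)·(1.2)) / 4 = 0/4 = 0
  S[X_2,X_2] = ((-4.8)·(-4.8) + (1.2)·(1.2) + (1.2)·(1.2) + (1.2)·(1.2) + (1.2)·(1.2)) / 4 = 28.8/4 = 7.2
  S = [[1.5, 0],
 [0, 7.2]].

Step 3 — invert S. det(S) = 1.5·7.2 - (0)² = 10.8.
  S^{-1} = (1/det) · [[d, -b], [-b, a]] = [[0.6667, 0],
 [0, 0.1389]].

Step 4 — quadratic form (x̄ - mu_0)^T · S^{-1} · (x̄ - mu_0):
  S^{-1} · (x̄ - mu_0) = (2, 0.5278),
  (x̄ - mu_0)^T · [...] = (3)·(2) + (3.8)·(0.5278) = 8.0056.

Step 5 — scale by n: T² = 5 · 8.0056 = 40.0278.

T² ≈ 40.0278


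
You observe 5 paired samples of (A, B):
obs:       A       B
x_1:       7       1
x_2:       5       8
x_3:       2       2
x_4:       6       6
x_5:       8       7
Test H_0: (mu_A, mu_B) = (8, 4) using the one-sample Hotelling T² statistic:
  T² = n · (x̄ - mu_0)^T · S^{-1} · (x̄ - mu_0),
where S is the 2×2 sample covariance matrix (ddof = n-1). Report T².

Step 1 — sample mean vector:
  mean(A) = (7 + 5 + 2 + 6 + 8) / 5 = 28/5 = 5.6
  mean(B) = (1 + 8 + 2 + 6 + 7) / 5 = 24/5 = 4.8
  x̄ = (5.6, 4.8),  deviation x̄ - mu_0 = (5.6, 4.8) - (8, 4) = (-2.4, 0.8).

Step 2 — sample covariance matrix, S[i,j] = (1/(n-1)) · Σ_k (x_{k,i} - mean_i) · (x_{k,j} - mean_j), divisor n-1 = 4:
  S[A,A] = ((1.4)·(1.4) + (-0.6)·(-0.6) + (-3.6)·(-3.6) + (0.4)·(0.4) + (2.4)·(2.4)) / 4 = 21.2/4 = 5.3
  S[A,B] = ((1.4)·(-3.8) + (-0.6)·(3.2) + (-3.6)·(-2.8) + (0.4)·(1.2) + (2.4)·(2.2)) / 4 = 8.6/4 = 2.15
  S[B,B] = ((-3.8)·(-3.8) + (3.2)·(3.2) + (-2.8)·(-2.8) + (1.2)·(1.2) + (2.2)·(2.2)) / 4 = 38.8/4 = 9.7
  S = [[5.3, 2.15],
 [2.15, 9.7]].

Step 3 — invert S. det(S) = 5.3·9.7 - (2.15)² = 46.7875.
  S^{-1} = (1/det) · [[d, -b], [-b, a]] = [[0.2073, -0.046],
 [-0.046, 0.1133]].

Step 4 — quadratic form (x̄ - mu_0)^T · S^{-1} · (x̄ - mu_0):
  S^{-1} · (x̄ - mu_0) = (-0.5343, 0.2009),
  (x̄ - mu_0)^T · [...] = (-2.4)·(-0.5343) + (0.8)·(0.2009) = 1.4431.

Step 5 — scale by n: T² = 5 · 1.4431 = 7.2156.

T² ≈ 7.2156


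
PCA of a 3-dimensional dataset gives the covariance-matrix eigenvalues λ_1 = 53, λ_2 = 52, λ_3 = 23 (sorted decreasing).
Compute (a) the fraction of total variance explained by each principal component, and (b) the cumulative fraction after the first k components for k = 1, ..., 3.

Step 1 — total variance = trace(Sigma) = Σ λ_i = 53 + 52 + 23 = 128.

Step 2 — fraction explained by component i = λ_i / Σ λ:
  PC1: 53/128 = 0.4141
  PC2: 52/128 = 0.4062
  PC3: 23/128 = 0.1797

Step 3 — cumulative fraction after k components = (λ_1 + ... + λ_k) / Σ λ:
  k = 1: 53/128 = 0.4141
  k = 2: (53 + 52)/128 = 105/128 = 0.8203
  k = 3: (53 + 52 + 23)/128 = 128/128 = 1

Summary (fraction, with percent):

explained: PC1 0.4141 (41.41%), PC2 0.4062 (40.62%), PC3 0.1797 (17.97%);  cumulative: 0.4141, 0.8203, 1


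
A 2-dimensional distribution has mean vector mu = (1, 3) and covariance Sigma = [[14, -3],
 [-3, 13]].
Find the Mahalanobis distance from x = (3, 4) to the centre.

Step 1 — centre the observation: (x - mu) = (2, 1).

Step 2 — invert Sigma. det(Sigma) = 14·13 - (-3)² = 173.
  Sigma^{-1} = (1/det) · [[d, -b], [-b, a]] = [[0.0751, 0.0173],
 [0.0173, 0.0809]].

Step 3 — form the quadratic (x - mu)^T · Sigma^{-1} · (x - mu):
  Sigma^{-1} · (x - mu) = (0.1676, 0.1156).
  (x - mu)^T · [Sigma^{-1} · (x - mu)] = (2)·(0.1676) + (1)·(0.1156) = 0.4509.

Step 4 — take square root: d = √(0.4509) ≈ 0.6715.

d(x, mu) = √(0.4509) ≈ 0.6715


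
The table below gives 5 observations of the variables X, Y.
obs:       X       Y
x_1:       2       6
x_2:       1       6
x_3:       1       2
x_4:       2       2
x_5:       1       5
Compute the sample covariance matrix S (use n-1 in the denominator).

Step 1 — column means:
  mean(X) = (2 + 1 + 1 + 2 + 1) / 5 = 7/5 = 1.4
  mean(Y) = (6 + 6 + 2 + 2 + 5) / 5 = 21/5 = 4.2

Step 2 — sample covariance S[i,j] = (1/(n-1)) · Σ_k (x_{k,i} - mean_i) · (x_{k,j} - mean_j), with n-1 = 4.
  S[X,X] = ((0.6)·(0.6) + (-0.4)·(-0.4) + (-0.4)·(-0.4) + (0.6)·(0.6) + (-0.4)·(-0.4)) / 4 = 1.2/4 = 0.3
  S[X,Y] = ((0.6)·(1.8) + (-0.4)·(1.8) + (-0.4)·(-2.2) + (0.6)·(-2.2) + (-0.4)·(0.8)) / 4 = -0.4/4 = -0.1
  S[Y,Y] = ((1.8)·(1.8) + (1.8)·(1.8) + (-2.2)·(-2.2) + (-2.2)·(-2.2) + (0.8)·(0.8)) / 4 = 16.8/4 = 4.2

S is symmetric (S[j,i] = S[i,j]). Assembling:

S = [[0.3, -0.1],
 [-0.1, 4.2]]


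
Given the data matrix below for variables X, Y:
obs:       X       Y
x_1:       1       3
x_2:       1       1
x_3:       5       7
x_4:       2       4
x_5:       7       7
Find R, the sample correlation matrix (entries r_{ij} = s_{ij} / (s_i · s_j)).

Step 1 — column means:
  mean(X) = (1 + 1 + 5 + 2 + 7) / 5 = 16/5 = 3.2
  mean(Y) = (3 + 1 + 7 + 4 + 7) / 5 = 22/5 = 4.4

Step 2 — sample variances and covariances s[i,j] = (1/(n-1)) · Σ_k (x_{k,i} - mean_i) · (x_{k,j} - mean_j), with n-1 = 4:
  s[X,X] = ((-2.2)·(-2.2) + (-2.2)·(-2.2) + (1.8)·(1.8) + (-1.2)·(-1.2) + (3.8)·(3.8)) / 4 = 28.8/4 = 7.2
  s[X,Y] = ((-2.2)·(-1.4) + (-2.2)·(-3.4) + (1.8)·(2.6) + (-1.2)·(-0.4) + (3.8)·(2.6)) / 4 = 25.6/4 = 6.4
  s[Y,Y] = ((-1.4)·(-1.4) + (-3.4)·(-3.4) + (2.6)·(2.6) + (-0.4)·(-0.4) + (2.6)·(2.6)) / 4 = 27.2/4 = 6.8
  Sample standard deviations s_i = √(s[i,i]):
  s(X) = √(7.2) = 2.6833
  s(Y) = √(6.8) = 2.6077

Step 3 — r_{ij} = s_{ij} / (s_i · s_j):
  r[X,X] = 1 (diagonal).
  r[X,Y] = 6.4 / (2.6833 · 2.6077) = 6.4 / 6.9971 = 0.9147
  r[Y,Y] = 1 (diagonal).

R is symmetric with unit diagonal. Assembling:

R = [[1, 0.9147],
 [0.9147, 1]]


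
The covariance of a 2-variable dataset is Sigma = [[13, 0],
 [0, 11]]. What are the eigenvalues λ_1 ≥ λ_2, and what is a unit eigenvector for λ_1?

Step 1 — characteristic polynomial of 2×2 Sigma:
  det(Sigma - λI) = λ² - trace · λ + det = 0.
  trace = 13 + 11 = 24, det = 13·11 - (0)² = 143.
Step 2 — discriminant:
  Δ = trace² - 4·det = 576 - 572 = 4.
Step 3 — eigenvalues:
  λ = (trace ± √Δ)/2 = (24 ± 2)/2,
  λ_1 = 13,  λ_2 = 11.

Step 4 — unit eigenvector for λ_1: Sigma is diagonal, so its eigenvectors are the coordinate axes. λ_1 = 13 is the diagonal entry on the first coordinate axis, hence
  v_1 = (1, 0) (||v_1|| = 1).

λ_1 = 13,  λ_2 = 11;  v_1 ≈ (1, 0)


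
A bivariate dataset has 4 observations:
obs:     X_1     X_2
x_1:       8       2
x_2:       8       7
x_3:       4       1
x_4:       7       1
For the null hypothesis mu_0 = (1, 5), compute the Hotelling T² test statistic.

Step 1 — sample mean vector:
  mean(X_1) = (8 + 8 + 4 + 7) / 4 = 27/4 = 6.75
  mean(X_2) = (2 + 7 + 1 + 1) / 4 = 11/4 = 2.75
  x̄ = (6.75, 2.75),  deviation x̄ - mu_0 = (6.75, 2.75) - (1, 5) = (5.75, -2.25).

Step 2 — sample covariance matrix, S[i,j] = (1/(n-1)) · Σ_k (x_{k,i} - mean_i) · (x_{k,j} - mean_j), divisor n-1 = 3:
  S[X_1,X_1] = ((1.25)·(1.25) + (1.25)·(1.25) + (-2.75)·(-2.75) + (0.25)·(0.25)) / 3 = 10.75/3 = 3.5833
  S[X_1,X_2] = ((1.25)·(-0.75) + (1.25)·(4.25) + (-2.75)·(-1.75) + (0.25)·(-1.75)) / 3 = 8.75/3 = 2.9167
  S[X_2,X_2] = ((-0.75)·(-0.75) + (4.25)·(4.25) + (-1.75)·(-1.75) + (-1.75)·(-1.75)) / 3 = 24.75/3 = 8.25
  S = [[3.5833, 2.9167],
 [2.9167, 8.25]].

Step 3 — invert S. det(S) = 3.5833·8.25 - (2.9167)² = 21.0556.
  S^{-1} = (1/det) · [[d, -b], [-b, a]] = [[0.3918, -0.1385],
 [-0.1385, 0.1702]].

Step 4 — quadratic form (x̄ - mu_0)^T · S^{-1} · (x̄ - mu_0):
  S^{-1} · (x̄ - mu_0) = (2.5646, -1.1794),
  (x̄ - mu_0)^T · [...] = (5.75)·(2.5646) + (-2.25)·(-1.1794) = 17.4004.

Step 5 — scale by n: T² = 4 · 17.4004 = 69.6016.

T² ≈ 69.6016


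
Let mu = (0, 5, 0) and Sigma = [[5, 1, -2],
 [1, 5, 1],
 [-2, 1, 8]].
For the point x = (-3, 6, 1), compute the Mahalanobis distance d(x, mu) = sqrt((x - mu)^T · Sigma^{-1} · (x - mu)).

Step 1 — centre the observation: (x - mu) = (-3, 1, 1).

Step 2 — invert Sigma (cofactor / det for 3×3, or solve directly):
  Sigma^{-1} = [[0.2393, -0.0613, 0.0675],
 [-0.0613, 0.2209, -0.0429],
 [0.0675, -0.0429, 0.1472]].

Step 3 — form the quadratic (x - mu)^T · Sigma^{-1} · (x - mu):
  Sigma^{-1} · (x - mu) = (-0.7117, 0.362, -0.0982).
  (x - mu)^T · [Sigma^{-1} · (x - mu)] = (-3)·(-0.7117) + (1)·(0.362) + (1)·(-0.0982) = 2.3988.

Step 4 — take square root: d = √(2.3988) ≈ 1.5488.

d(x, mu) = √(2.3988) ≈ 1.5488


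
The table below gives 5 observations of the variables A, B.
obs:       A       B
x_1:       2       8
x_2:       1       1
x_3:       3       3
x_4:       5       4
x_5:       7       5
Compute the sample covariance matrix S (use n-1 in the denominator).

Step 1 — column means:
  mean(A) = (2 + 1 + 3 + 5 + 7) / 5 = 18/5 = 3.6
  mean(B) = (8 + 1 + 3 + 4 + 5) / 5 = 21/5 = 4.2

Step 2 — sample covariance S[i,j] = (1/(n-1)) · Σ_k (x_{k,i} - mean_i) · (x_{k,j} - mean_j), with n-1 = 4.
  S[A,A] = ((-1.6)·(-1.6) + (-2.6)·(-2.6) + (-0.6)·(-0.6) + (1.4)·(1.4) + (3.4)·(3.4)) / 4 = 23.2/4 = 5.8
  S[A,B] = ((-1.6)·(3.8) + (-2.6)·(-3.2) + (-0.6)·(-1.2) + (1.4)·(-0.2) + (3.4)·(0.8)) / 4 = 5.4/4 = 1.35
  S[B,B] = ((3.8)·(3.8) + (-3.2)·(-3.2) + (-1.2)·(-1.2) + (-0.2)·(-0.2) + (0.8)·(0.8)) / 4 = 26.8/4 = 6.7

S is symmetric (S[j,i] = S[i,j]). Assembling:

S = [[5.8, 1.35],
 [1.35, 6.7]]


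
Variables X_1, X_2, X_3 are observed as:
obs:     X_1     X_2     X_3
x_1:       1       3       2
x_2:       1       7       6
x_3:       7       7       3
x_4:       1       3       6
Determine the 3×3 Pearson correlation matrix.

Step 1 — column means:
  mean(X_1) = (1 + 1 + 7 + 1) / 4 = 10/4 = 2.5
  mean(X_2) = (3 + 7 + 7 + 3) / 4 = 20/4 = 5
  mean(X_3) = (2 + 6 + 3 + 6) / 4 = 17/4 = 4.25

Step 2 — sample variances and covariances s[i,j] = (1/(n-1)) · Σ_k (x_{k,i} - mean_i) · (x_{k,j} - mean_j), with n-1 = 3:
  s[X_1,X_1] = ((-1.5)·(-1.5) + (-1.5)·(-1.5) + (4.5)·(4.5) + (-1.5)·(-1.5)) / 3 = 27/3 = 9
  s[X_1,X_2] = ((-1.5)·(-2) + (-1.5)·(2) + (4.5)·(2) + (-1.5)·(-2)) / 3 = 12/3 = 4
  s[X_1,X_3] = ((-1.5)·(-2.25) + (-1.5)·(1.75) + (4.5)·(-1.25) + (-1.5)·(1.75)) / 3 = -7.5/3 = -2.5
  s[X_2,X_2] = ((-2)·(-2) + (2)·(2) + (2)·(2) + (-2)·(-2)) / 3 = 16/3 = 5.3333
  s[X_2,X_3] = ((-2)·(-2.25) + (2)·(1.75) + (2)·(-1.25) + (-2)·(1.75)) / 3 = 2/3 = 0.6667
  s[X_3,X_3] = ((-2.25)·(-2.25) + (1.75)·(1.75) + (-1.25)·(-1.25) + (1.75)·(1.75)) / 3 = 12.75/3 = 4.25
  Sample standard deviations s_i = √(s[i,i]):
  s(X_1) = √(9) = 3
  s(X_2) = √(5.3333) = 2.3094
  s(X_3) = √(4.25) = 2.0616

Step 3 — r_{ij} = s_{ij} / (s_i · s_j):
  r[X_1,X_1] = 1 (diagonal).
  r[X_1,X_2] = 4 / (3 · 2.3094) = 4 / 6.9282 = 0.5774
  r[X_1,X_3] = -2.5 / (3 · 2.0616) = -2.5 / 6.1847 = -0.4042
  r[X_2,X_2] = 1 (diagonal).
  r[X_2,X_3] = 0.6667 / (2.3094 · 2.0616) = 0.6667 / 4.761 = 0.14
  r[X_3,X_3] = 1 (diagonal).

R is symmetric with unit diagonal. Assembling:

R = [[1, 0.5774, -0.4042],
 [0.5774, 1, 0.14],
 [-0.4042, 0.14, 1]]


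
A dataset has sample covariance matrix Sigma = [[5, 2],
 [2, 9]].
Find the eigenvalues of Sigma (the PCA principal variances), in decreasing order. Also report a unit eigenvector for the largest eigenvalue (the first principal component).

Step 1 — characteristic polynomial of 2×2 Sigma:
  det(Sigma - λI) = λ² - trace · λ + det = 0.
  trace = 5 + 9 = 14, det = 5·9 - (2)² = 41.
Step 2 — discriminant:
  Δ = trace² - 4·det = 196 - 164 = 32.
Step 3 — eigenvalues:
  λ = (trace ± √Δ)/2 = (14 ± 5.6569)/2,
  λ_1 = 9.8284,  λ_2 = 4.1716.

Step 4 — unit eigenvector for λ_1: solve (Sigma - λ_1 I)v = 0. First row:
  (5 - 9.8284)·v_x + (2)·v_y = 0, i.e. (-4.8284)·v_x + (2)·v_y = 0,
  so v ∝ (b, λ_1 - a) = (2, 4.8284) = u.
  ||u|| = √((2)² + (4.8284)²) = √(27.3137) ≈ 5.2263,
  v_1 = u/||u|| ≈ (0.3827, 0.9239) (||v_1|| = 1).

λ_1 = 9.8284,  λ_2 = 4.1716;  v_1 ≈ (0.3827, 0.9239)


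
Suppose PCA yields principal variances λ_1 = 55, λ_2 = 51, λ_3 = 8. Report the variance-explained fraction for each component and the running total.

Step 1 — total variance = trace(Sigma) = Σ λ_i = 55 + 51 + 8 = 114.

Step 2 — fraction explained by component i = λ_i / Σ λ:
  PC1: 55/114 = 0.4825
  PC2: 51/114 = 0.4474
  PC3: 8/114 = 0.0702

Step 3 — cumulative fraction after k components = (λ_1 + ... + λ_k) / Σ λ:
  k = 1: 55/114 = 0.4825
  k = 2: (55 + 51)/114 = 106/114 = 0.9298
  k = 3: (55 + 51 + 8)/114 = 114/114 = 1

Summary (fraction, with percent):

explained: PC1 0.4825 (48.25%), PC2 0.4474 (44.74%), PC3 0.0702 (7.02%);  cumulative: 0.4825, 0.9298, 1


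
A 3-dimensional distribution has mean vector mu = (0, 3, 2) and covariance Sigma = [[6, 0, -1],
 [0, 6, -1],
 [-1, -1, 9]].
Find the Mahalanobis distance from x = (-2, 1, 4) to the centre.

Step 1 — centre the observation: (x - mu) = (-2, -2, 2).

Step 2 — invert Sigma (cofactor / det for 3×3, or solve directly):
  Sigma^{-1} = [[0.1699, 0.0032, 0.0192],
 [0.0032, 0.1699, 0.0192],
 [0.0192, 0.0192, 0.1154]].

Step 3 — form the quadratic (x - mu)^T · Sigma^{-1} · (x - mu):
  Sigma^{-1} · (x - mu) = (-0.3077, -0.3077, 0.1538).
  (x - mu)^T · [Sigma^{-1} · (x - mu)] = (-2)·(-0.3077) + (-2)·(-0.3077) + (2)·(0.1538) = 1.5385.

Step 4 — take square root: d = √(1.5385) ≈ 1.2403.

d(x, mu) = √(1.5385) ≈ 1.2403


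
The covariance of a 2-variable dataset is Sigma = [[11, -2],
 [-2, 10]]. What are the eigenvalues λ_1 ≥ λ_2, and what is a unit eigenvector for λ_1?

Step 1 — characteristic polynomial of 2×2 Sigma:
  det(Sigma - λI) = λ² - trace · λ + det = 0.
  trace = 11 + 10 = 21, det = 11·10 - (-2)² = 106.
Step 2 — discriminant:
  Δ = trace² - 4·det = 441 - 424 = 17.
Step 3 — eigenvalues:
  λ = (trace ± √Δ)/2 = (21 ± 4.1231)/2,
  λ_1 = 12.5616,  λ_2 = 8.4384.

Step 4 — unit eigenvector for λ_1: solve (Sigma - λ_1 I)v = 0. First row:
  (11 - 12.5616)·v_x + (-2)·v_y = 0, i.e. (-1.5616)·v_x + (-2)·v_y = 0,
  so v ∝ (b, λ_1 - a) = (-2, 1.5616); multiply by -1 so the first entry is positive: u = (2, -1.5616).
  ||u|| = √((2)² + (-1.5616)²) = √(6.4384) ≈ 2.5374,
  v_1 = u/||u|| ≈ (0.7882, -0.6154) (||v_1|| = 1).

λ_1 = 12.5616,  λ_2 = 8.4384;  v_1 ≈ (0.7882, -0.6154)


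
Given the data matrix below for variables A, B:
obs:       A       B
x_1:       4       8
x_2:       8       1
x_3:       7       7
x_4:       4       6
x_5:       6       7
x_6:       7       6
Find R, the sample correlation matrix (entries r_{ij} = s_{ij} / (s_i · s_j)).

Step 1 — column means:
  mean(A) = (4 + 8 + 7 + 4 + 6 + 7) / 6 = 36/6 = 6
  mean(B) = (8 + 1 + 7 + 6 + 7 + 6) / 6 = 35/6 = 5.8333

Step 2 — sample variances and covariances s[i,j] = (1/(n-1)) · Σ_k (x_{k,i} - mean_i) · (x_{k,j} - mean_j), with n-1 = 5:
  s[A,A] = ((-2)·(-2) + (2)·(2) + (1)·(1) + (-2)·(-2) + (0)·(0) + (1)·(1)) / 5 = 14/5 = 2.8
  s[A,B] = ((-2)·(2.1667) + (2)·(-4.8333) + (1)·(1.1667) + (-2)·(0.1667) + (0)·(1.1667) + (1)·(0.1667)) / 5 = -13/5 = -2.6
  s[B,B] = ((2.1667)·(2.1667) + (-4.8333)·(-4.8333) + (1.1667)·(1.1667) + (0.1667)·(0.1667) + (1.1667)·(1.1667) + (0.1667)·(0.1667)) / 5 = 30.8333/5 = 6.1667
  Sample standard deviations s_i = √(s[i,i]):
  s(A) = √(2.8) = 1.6733
  s(B) = √(6.1667) = 2.4833

Step 3 — r_{ij} = s_{ij} / (s_i · s_j):
  r[A,A] = 1 (diagonal).
  r[A,B] = -2.6 / (1.6733 · 2.4833) = -2.6 / 4.1553 = -0.6257
  r[B,B] = 1 (diagonal).

R is symmetric with unit diagonal. Assembling:

R = [[1, -0.6257],
 [-0.6257, 1]]


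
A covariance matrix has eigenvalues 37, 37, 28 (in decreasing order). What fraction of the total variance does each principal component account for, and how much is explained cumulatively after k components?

Step 1 — total variance = trace(Sigma) = Σ λ_i = 37 + 37 + 28 = 102.

Step 2 — fraction explained by component i = λ_i / Σ λ:
  PC1: 37/102 = 0.3627
  PC2: 37/102 = 0.3627
  PC3: 28/102 = 0.2745

Step 3 — cumulative fraction after k components = (λ_1 + ... + λ_k) / Σ λ:
  k = 1: 37/102 = 0.3627
  k = 2: (37 + 37)/102 = 74/102 = 0.7255
  k = 3: (37 + 37 + 28)/102 = 102/102 = 1

Summary (fraction, with percent):

explained: PC1 0.3627 (36.27%), PC2 0.3627 (36.27%), PC3 0.2745 (27.45%);  cumulative: 0.3627, 0.7255, 1


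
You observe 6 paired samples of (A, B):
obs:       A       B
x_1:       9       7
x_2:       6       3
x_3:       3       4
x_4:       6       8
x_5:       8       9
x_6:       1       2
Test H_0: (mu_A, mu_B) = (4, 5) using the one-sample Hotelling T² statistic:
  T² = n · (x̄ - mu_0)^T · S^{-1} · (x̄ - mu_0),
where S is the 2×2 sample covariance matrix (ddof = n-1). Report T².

Step 1 — sample mean vector:
  mean(A) = (9 + 6 + 3 + 6 + 8 + 1) / 6 = 33/6 = 5.5
  mean(B) = (7 + 3 + 4 + 8 + 9 + 2) / 6 = 33/6 = 5.5
  x̄ = (5.5, 5.5),  deviation x̄ - mu_0 = (5.5, 5.5) - (4, 5) = (1.5, 0.5).

Step 2 — sample covariance matrix, S[i,j] = (1/(n-1)) · Σ_k (x_{k,i} - mean_i) · (x_{k,j} - mean_j), divisor n-1 = 5:
  S[A,A] = ((3.5)·(3.5) + (0.5)·(0.5) + (-2.5)·(-2.5) + (0.5)·(0.5) + (2.5)·(2.5) + (-4.5)·(-4.5)) / 5 = 45.5/5 = 9.1
  S[A,B] = ((3.5)·(1.5) + (0.5)·(-2.5) + (-2.5)·(-1.5) + (0.5)·(2.5) + (2.5)·(3.5) + (-4.5)·(-3.5)) / 5 = 33.5/5 = 6.7
  S[B,B] = ((1.5)·(1.5) + (-2.5)·(-2.5) + (-1.5)·(-1.5) + (2.5)·(2.5) + (3.5)·(3.5) + (-3.5)·(-3.5)) / 5 = 41.5/5 = 8.3
  S = [[9.1, 6.7],
 [6.7, 8.3]].

Step 3 — invert S. det(S) = 9.1·8.3 - (6.7)² = 30.64.
  S^{-1} = (1/det) · [[d, -b], [-b, a]] = [[0.2709, -0.2187],
 [-0.2187, 0.297]].

Step 4 — quadratic form (x̄ - mu_0)^T · S^{-1} · (x̄ - mu_0):
  S^{-1} · (x̄ - mu_0) = (0.297, -0.1795),
  (x̄ - mu_0)^T · [...] = (1.5)·(0.297) + (0.5)·(-0.1795) = 0.3557.

Step 5 — scale by n: T² = 6 · 0.3557 = 2.1345.

T² ≈ 2.1345


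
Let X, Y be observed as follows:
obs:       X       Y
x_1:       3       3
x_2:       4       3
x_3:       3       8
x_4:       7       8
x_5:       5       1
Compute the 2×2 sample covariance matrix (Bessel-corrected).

Step 1 — column means:
  mean(X) = (3 + 4 + 3 + 7 + 5) / 5 = 22/5 = 4.4
  mean(Y) = (3 + 3 + 8 + 8 + 1) / 5 = 23/5 = 4.6

Step 2 — sample covariance S[i,j] = (1/(n-1)) · Σ_k (x_{k,i} - mean_i) · (x_{k,j} - mean_j), with n-1 = 4.
  S[X,X] = ((-1.4)·(-1.4) + (-0.4)·(-0.4) + (-1.4)·(-1.4) + (2.6)·(2.6) + (0.6)·(0.6)) / 4 = 11.2/4 = 2.8
  S[X,Y] = ((-1.4)·(-1.6) + (-0.4)·(-1.6) + (-1.4)·(3.4) + (2.6)·(3.4) + (0.6)·(-3.6)) / 4 = 4.8/4 = 1.2
  S[Y,Y] = ((-1.6)·(-1.6) + (-1.6)·(-1.6) + (3.4)·(3.4) + (3.4)·(3.4) + (-3.6)·(-3.6)) / 4 = 41.2/4 = 10.3

S is symmetric (S[j,i] = S[i,j]). Assembling:

S = [[2.8, 1.2],
 [1.2, 10.3]]


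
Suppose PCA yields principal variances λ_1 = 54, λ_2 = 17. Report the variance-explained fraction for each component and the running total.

Step 1 — total variance = trace(Sigma) = Σ λ_i = 54 + 17 = 71.

Step 2 — fraction explained by component i = λ_i / Σ λ:
  PC1: 54/71 = 0.7606
  PC2: 17/71 = 0.2394

Step 3 — cumulative fraction after k components = (λ_1 + ... + λ_k) / Σ λ:
  k = 1: 54/71 = 0.7606
  k = 2: (54 + 17)/71 = 71/71 = 1

Summary (fraction, with percent):

explained: PC1 0.7606 (76.06%), PC2 0.2394 (23.94%);  cumulative: 0.7606, 1


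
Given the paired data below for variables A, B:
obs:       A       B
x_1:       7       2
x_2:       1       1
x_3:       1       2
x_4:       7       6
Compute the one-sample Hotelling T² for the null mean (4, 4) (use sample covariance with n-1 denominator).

Step 1 — sample mean vector:
  mean(A) = (7 + 1 + 1 + 7) / 4 = 16/4 = 4
  mean(B) = (2 + 1 + 2 + 6) / 4 = 11/4 = 2.75
  x̄ = (4, 2.75),  deviation x̄ - mu_0 = (4, 2.75) - (4, 4) = (0, -1.25).

Step 2 — sample covariance matrix, S[i,j] = (1/(n-1)) · Σ_k (x_{k,i} - mean_i) · (x_{k,j} - mean_j), divisor n-1 = 3:
  S[A,A] = ((3)·(3) + (-3)·(-3) + (-3)·(-3) + (3)·(3)) / 3 = 36/3 = 12
  S[A,B] = ((3)·(-0.75) + (-3)·(-1.75) + (-3)·(-0.75) + (3)·(3.25)) / 3 = 15/3 = 5
  S[B,B] = ((-0.75)·(-0.75) + (-1.75)·(-1.75) + (-0.75)·(-0.75) + (3.25)·(3.25)) / 3 = 14.75/3 = 4.9167
  S = [[12, 5],
 [5, 4.9167]].

Step 3 — invert S. det(S) = 12·4.9167 - (5)² = 34.
  S^{-1} = (1/det) · [[d, -b], [-b, a]] = [[0.1446, -0.1471],
 [-0.1471, 0.3529]].

Step 4 — quadratic form (x̄ - mu_0)^T · S^{-1} · (x̄ - mu_0):
  S^{-1} · (x̄ - mu_0) = (0.1838, -0.4412),
  (x̄ - mu_0)^T · [...] = (0)·(0.1838) + (-1.25)·(-0.4412) = 0.5515.

Step 5 — scale by n: T² = 4 · 0.5515 = 2.2059.

T² ≈ 2.2059


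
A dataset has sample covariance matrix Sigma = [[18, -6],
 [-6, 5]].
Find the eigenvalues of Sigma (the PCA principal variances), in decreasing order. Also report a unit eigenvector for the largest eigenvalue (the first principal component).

Step 1 — characteristic polynomial of 2×2 Sigma:
  det(Sigma - λI) = λ² - trace · λ + det = 0.
  trace = 18 + 5 = 23, det = 18·5 - (-6)² = 54.
Step 2 — discriminant:
  Δ = trace² - 4·det = 529 - 216 = 313.
Step 3 — eigenvalues:
  λ = (trace ± √Δ)/2 = (23 ± 17.6918)/2,
  λ_1 = 20.3459,  λ_2 = 2.6541.

Step 4 — unit eigenvector for λ_1: solve (Sigma - λ_1 I)v = 0. First row:
  (18 - 20.3459)·v_x + (-6)·v_y = 0, i.e. (-2.3459)·v_x + (-6)·v_y = 0,
  so v ∝ (b, λ_1 - a) = (-6, 2.3459); multiply by -1 so the first entry is positive: u = (6, -2.3459).
  ||u|| = √((6)² + (-2.3459)²) = √(41.5033) ≈ 6.4423,
  v_1 = u/||u|| ≈ (0.9313, -0.3641) (||v_1|| = 1).

λ_1 = 20.3459,  λ_2 = 2.6541;  v_1 ≈ (0.9313, -0.3641)


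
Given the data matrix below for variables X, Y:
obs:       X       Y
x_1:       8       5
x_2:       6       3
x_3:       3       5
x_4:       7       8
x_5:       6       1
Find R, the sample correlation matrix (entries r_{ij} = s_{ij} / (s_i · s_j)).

Step 1 — column means:
  mean(X) = (8 + 6 + 3 + 7 + 6) / 5 = 30/5 = 6
  mean(Y) = (5 + 3 + 5 + 8 + 1) / 5 = 22/5 = 4.4

Step 2 — sample variances and covariances s[i,j] = (1/(n-1)) · Σ_k (x_{k,i} - mean_i) · (x_{k,j} - mean_j), with n-1 = 4:
  s[X,X] = ((2)·(2) + (0)·(0) + (-3)·(-3) + (1)·(1) + (0)·(0)) / 4 = 14/4 = 3.5
  s[X,Y] = ((2)·(0.6) + (0)·(-1.4) + (-3)·(0.6) + (1)·(3.6) + (0)·(-3.4)) / 4 = 3/4 = 0.75
  s[Y,Y] = ((0.6)·(0.6) + (-1.4)·(-1.4) + (0.6)·(0.6) + (3.6)·(3.6) + (-3.4)·(-3.4)) / 4 = 27.2/4 = 6.8
  Sample standard deviations s_i = √(s[i,i]):
  s(X) = √(3.5) = 1.8708
  s(Y) = √(6.8) = 2.6077

Step 3 — r_{ij} = s_{ij} / (s_i · s_j):
  r[X,X] = 1 (diagonal).
  r[X,Y] = 0.75 / (1.8708 · 2.6077) = 0.75 / 4.8785 = 0.1537
  r[Y,Y] = 1 (diagonal).

R is symmetric with unit diagonal. Assembling:

R = [[1, 0.1537],
 [0.1537, 1]]


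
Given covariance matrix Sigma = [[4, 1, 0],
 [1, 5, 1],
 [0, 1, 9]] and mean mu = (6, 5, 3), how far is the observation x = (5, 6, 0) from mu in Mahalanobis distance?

Step 1 — centre the observation: (x - mu) = (-1, 1, -3).

Step 2 — invert Sigma (cofactor / det for 3×3, or solve directly):
  Sigma^{-1} = [[0.2635, -0.0539, 0.006],
 [-0.0539, 0.2156, -0.024],
 [0.006, -0.024, 0.1138]].

Step 3 — form the quadratic (x - mu)^T · Sigma^{-1} · (x - mu):
  Sigma^{-1} · (x - mu) = (-0.3353, 0.3413, -0.3713).
  (x - mu)^T · [Sigma^{-1} · (x - mu)] = (-1)·(-0.3353) + (1)·(0.3413) + (-3)·(-0.3713) = 1.7904.

Step 4 — take square root: d = √(1.7904) ≈ 1.3381.

d(x, mu) = √(1.7904) ≈ 1.3381


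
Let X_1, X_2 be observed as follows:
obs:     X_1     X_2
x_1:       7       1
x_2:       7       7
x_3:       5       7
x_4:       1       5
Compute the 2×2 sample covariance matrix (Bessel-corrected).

Step 1 — column means:
  mean(X_1) = (7 + 7 + 5 + 1) / 4 = 20/4 = 5
  mean(X_2) = (1 + 7 + 7 + 5) / 4 = 20/4 = 5

Step 2 — sample covariance S[i,j] = (1/(n-1)) · Σ_k (x_{k,i} - mean_i) · (x_{k,j} - mean_j), with n-1 = 3.
  S[X_1,X_1] = ((2)·(2) + (2)·(2) + (0)·(0) + (-4)·(-4)) / 3 = 24/3 = 8
  S[X_1,X_2] = ((2)·(-4) + (2)·(2) + (0)·(2) + (-4)·(0)) / 3 = -4/3 = -1.3333
  S[X_2,X_2] = ((-4)·(-4) + (2)·(2) + (2)·(2) + (0)·(0)) / 3 = 24/3 = 8

S is symmetric (S[j,i] = S[i,j]). Assembling:

S = [[8, -1.3333],
 [-1.3333, 8]]
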